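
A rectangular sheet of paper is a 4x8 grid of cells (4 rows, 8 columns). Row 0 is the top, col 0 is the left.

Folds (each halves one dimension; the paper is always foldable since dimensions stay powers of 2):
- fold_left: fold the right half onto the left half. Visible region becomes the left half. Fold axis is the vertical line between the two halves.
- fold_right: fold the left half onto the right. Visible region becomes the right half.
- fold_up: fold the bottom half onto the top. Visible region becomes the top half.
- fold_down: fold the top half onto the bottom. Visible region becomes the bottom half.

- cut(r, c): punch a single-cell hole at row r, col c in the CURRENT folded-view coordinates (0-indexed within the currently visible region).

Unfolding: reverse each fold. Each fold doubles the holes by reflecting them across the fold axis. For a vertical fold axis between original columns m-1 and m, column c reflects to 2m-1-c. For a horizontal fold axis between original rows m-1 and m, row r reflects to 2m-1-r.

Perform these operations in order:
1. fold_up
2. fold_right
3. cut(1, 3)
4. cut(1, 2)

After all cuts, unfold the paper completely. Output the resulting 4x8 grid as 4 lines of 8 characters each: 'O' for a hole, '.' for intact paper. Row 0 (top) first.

Answer: ........
OO....OO
OO....OO
........

Derivation:
Op 1 fold_up: fold axis h@2; visible region now rows[0,2) x cols[0,8) = 2x8
Op 2 fold_right: fold axis v@4; visible region now rows[0,2) x cols[4,8) = 2x4
Op 3 cut(1, 3): punch at orig (1,7); cuts so far [(1, 7)]; region rows[0,2) x cols[4,8) = 2x4
Op 4 cut(1, 2): punch at orig (1,6); cuts so far [(1, 6), (1, 7)]; region rows[0,2) x cols[4,8) = 2x4
Unfold 1 (reflect across v@4): 4 holes -> [(1, 0), (1, 1), (1, 6), (1, 7)]
Unfold 2 (reflect across h@2): 8 holes -> [(1, 0), (1, 1), (1, 6), (1, 7), (2, 0), (2, 1), (2, 6), (2, 7)]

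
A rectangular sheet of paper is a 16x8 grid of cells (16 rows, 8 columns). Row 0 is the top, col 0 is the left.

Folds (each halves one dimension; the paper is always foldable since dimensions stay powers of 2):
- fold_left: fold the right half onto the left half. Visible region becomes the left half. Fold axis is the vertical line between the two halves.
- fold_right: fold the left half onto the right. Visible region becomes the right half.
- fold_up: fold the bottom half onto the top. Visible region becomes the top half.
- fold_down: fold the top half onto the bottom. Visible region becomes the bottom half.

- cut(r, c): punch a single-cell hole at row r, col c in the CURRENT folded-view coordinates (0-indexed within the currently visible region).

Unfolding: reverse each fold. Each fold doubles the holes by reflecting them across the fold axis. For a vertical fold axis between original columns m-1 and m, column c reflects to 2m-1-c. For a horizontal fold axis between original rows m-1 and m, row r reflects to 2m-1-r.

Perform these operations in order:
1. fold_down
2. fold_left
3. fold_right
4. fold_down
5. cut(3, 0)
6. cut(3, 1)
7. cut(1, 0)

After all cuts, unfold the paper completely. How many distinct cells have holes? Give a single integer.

Answer: 48

Derivation:
Op 1 fold_down: fold axis h@8; visible region now rows[8,16) x cols[0,8) = 8x8
Op 2 fold_left: fold axis v@4; visible region now rows[8,16) x cols[0,4) = 8x4
Op 3 fold_right: fold axis v@2; visible region now rows[8,16) x cols[2,4) = 8x2
Op 4 fold_down: fold axis h@12; visible region now rows[12,16) x cols[2,4) = 4x2
Op 5 cut(3, 0): punch at orig (15,2); cuts so far [(15, 2)]; region rows[12,16) x cols[2,4) = 4x2
Op 6 cut(3, 1): punch at orig (15,3); cuts so far [(15, 2), (15, 3)]; region rows[12,16) x cols[2,4) = 4x2
Op 7 cut(1, 0): punch at orig (13,2); cuts so far [(13, 2), (15, 2), (15, 3)]; region rows[12,16) x cols[2,4) = 4x2
Unfold 1 (reflect across h@12): 6 holes -> [(8, 2), (8, 3), (10, 2), (13, 2), (15, 2), (15, 3)]
Unfold 2 (reflect across v@2): 12 holes -> [(8, 0), (8, 1), (8, 2), (8, 3), (10, 1), (10, 2), (13, 1), (13, 2), (15, 0), (15, 1), (15, 2), (15, 3)]
Unfold 3 (reflect across v@4): 24 holes -> [(8, 0), (8, 1), (8, 2), (8, 3), (8, 4), (8, 5), (8, 6), (8, 7), (10, 1), (10, 2), (10, 5), (10, 6), (13, 1), (13, 2), (13, 5), (13, 6), (15, 0), (15, 1), (15, 2), (15, 3), (15, 4), (15, 5), (15, 6), (15, 7)]
Unfold 4 (reflect across h@8): 48 holes -> [(0, 0), (0, 1), (0, 2), (0, 3), (0, 4), (0, 5), (0, 6), (0, 7), (2, 1), (2, 2), (2, 5), (2, 6), (5, 1), (5, 2), (5, 5), (5, 6), (7, 0), (7, 1), (7, 2), (7, 3), (7, 4), (7, 5), (7, 6), (7, 7), (8, 0), (8, 1), (8, 2), (8, 3), (8, 4), (8, 5), (8, 6), (8, 7), (10, 1), (10, 2), (10, 5), (10, 6), (13, 1), (13, 2), (13, 5), (13, 6), (15, 0), (15, 1), (15, 2), (15, 3), (15, 4), (15, 5), (15, 6), (15, 7)]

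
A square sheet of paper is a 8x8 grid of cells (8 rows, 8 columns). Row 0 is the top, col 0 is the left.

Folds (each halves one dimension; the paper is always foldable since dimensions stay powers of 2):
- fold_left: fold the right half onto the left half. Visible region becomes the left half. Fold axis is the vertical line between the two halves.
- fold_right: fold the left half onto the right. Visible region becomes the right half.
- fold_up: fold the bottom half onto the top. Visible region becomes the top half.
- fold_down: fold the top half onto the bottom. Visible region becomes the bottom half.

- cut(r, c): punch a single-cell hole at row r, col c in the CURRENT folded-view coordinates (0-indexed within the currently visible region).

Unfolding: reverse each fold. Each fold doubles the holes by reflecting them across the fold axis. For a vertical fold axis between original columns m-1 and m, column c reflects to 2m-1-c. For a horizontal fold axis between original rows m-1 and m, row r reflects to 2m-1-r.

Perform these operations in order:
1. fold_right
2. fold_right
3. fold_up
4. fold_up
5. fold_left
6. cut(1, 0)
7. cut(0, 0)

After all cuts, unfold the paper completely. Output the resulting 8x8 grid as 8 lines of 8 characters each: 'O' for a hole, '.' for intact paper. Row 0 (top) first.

Answer: OOOOOOOO
OOOOOOOO
OOOOOOOO
OOOOOOOO
OOOOOOOO
OOOOOOOO
OOOOOOOO
OOOOOOOO

Derivation:
Op 1 fold_right: fold axis v@4; visible region now rows[0,8) x cols[4,8) = 8x4
Op 2 fold_right: fold axis v@6; visible region now rows[0,8) x cols[6,8) = 8x2
Op 3 fold_up: fold axis h@4; visible region now rows[0,4) x cols[6,8) = 4x2
Op 4 fold_up: fold axis h@2; visible region now rows[0,2) x cols[6,8) = 2x2
Op 5 fold_left: fold axis v@7; visible region now rows[0,2) x cols[6,7) = 2x1
Op 6 cut(1, 0): punch at orig (1,6); cuts so far [(1, 6)]; region rows[0,2) x cols[6,7) = 2x1
Op 7 cut(0, 0): punch at orig (0,6); cuts so far [(0, 6), (1, 6)]; region rows[0,2) x cols[6,7) = 2x1
Unfold 1 (reflect across v@7): 4 holes -> [(0, 6), (0, 7), (1, 6), (1, 7)]
Unfold 2 (reflect across h@2): 8 holes -> [(0, 6), (0, 7), (1, 6), (1, 7), (2, 6), (2, 7), (3, 6), (3, 7)]
Unfold 3 (reflect across h@4): 16 holes -> [(0, 6), (0, 7), (1, 6), (1, 7), (2, 6), (2, 7), (3, 6), (3, 7), (4, 6), (4, 7), (5, 6), (5, 7), (6, 6), (6, 7), (7, 6), (7, 7)]
Unfold 4 (reflect across v@6): 32 holes -> [(0, 4), (0, 5), (0, 6), (0, 7), (1, 4), (1, 5), (1, 6), (1, 7), (2, 4), (2, 5), (2, 6), (2, 7), (3, 4), (3, 5), (3, 6), (3, 7), (4, 4), (4, 5), (4, 6), (4, 7), (5, 4), (5, 5), (5, 6), (5, 7), (6, 4), (6, 5), (6, 6), (6, 7), (7, 4), (7, 5), (7, 6), (7, 7)]
Unfold 5 (reflect across v@4): 64 holes -> [(0, 0), (0, 1), (0, 2), (0, 3), (0, 4), (0, 5), (0, 6), (0, 7), (1, 0), (1, 1), (1, 2), (1, 3), (1, 4), (1, 5), (1, 6), (1, 7), (2, 0), (2, 1), (2, 2), (2, 3), (2, 4), (2, 5), (2, 6), (2, 7), (3, 0), (3, 1), (3, 2), (3, 3), (3, 4), (3, 5), (3, 6), (3, 7), (4, 0), (4, 1), (4, 2), (4, 3), (4, 4), (4, 5), (4, 6), (4, 7), (5, 0), (5, 1), (5, 2), (5, 3), (5, 4), (5, 5), (5, 6), (5, 7), (6, 0), (6, 1), (6, 2), (6, 3), (6, 4), (6, 5), (6, 6), (6, 7), (7, 0), (7, 1), (7, 2), (7, 3), (7, 4), (7, 5), (7, 6), (7, 7)]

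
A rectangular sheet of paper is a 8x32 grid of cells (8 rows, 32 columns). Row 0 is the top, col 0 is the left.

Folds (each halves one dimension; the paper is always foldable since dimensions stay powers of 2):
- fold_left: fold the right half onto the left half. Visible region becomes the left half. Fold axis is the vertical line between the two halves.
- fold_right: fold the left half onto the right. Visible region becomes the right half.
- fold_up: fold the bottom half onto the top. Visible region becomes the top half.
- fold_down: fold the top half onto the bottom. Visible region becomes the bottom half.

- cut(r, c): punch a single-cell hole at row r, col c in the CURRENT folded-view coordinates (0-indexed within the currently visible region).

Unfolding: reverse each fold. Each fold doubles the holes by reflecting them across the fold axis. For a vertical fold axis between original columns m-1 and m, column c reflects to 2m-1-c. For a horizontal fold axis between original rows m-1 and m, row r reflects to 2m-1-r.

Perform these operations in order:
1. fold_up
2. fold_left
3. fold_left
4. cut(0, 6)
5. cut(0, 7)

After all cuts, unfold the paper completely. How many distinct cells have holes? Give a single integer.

Op 1 fold_up: fold axis h@4; visible region now rows[0,4) x cols[0,32) = 4x32
Op 2 fold_left: fold axis v@16; visible region now rows[0,4) x cols[0,16) = 4x16
Op 3 fold_left: fold axis v@8; visible region now rows[0,4) x cols[0,8) = 4x8
Op 4 cut(0, 6): punch at orig (0,6); cuts so far [(0, 6)]; region rows[0,4) x cols[0,8) = 4x8
Op 5 cut(0, 7): punch at orig (0,7); cuts so far [(0, 6), (0, 7)]; region rows[0,4) x cols[0,8) = 4x8
Unfold 1 (reflect across v@8): 4 holes -> [(0, 6), (0, 7), (0, 8), (0, 9)]
Unfold 2 (reflect across v@16): 8 holes -> [(0, 6), (0, 7), (0, 8), (0, 9), (0, 22), (0, 23), (0, 24), (0, 25)]
Unfold 3 (reflect across h@4): 16 holes -> [(0, 6), (0, 7), (0, 8), (0, 9), (0, 22), (0, 23), (0, 24), (0, 25), (7, 6), (7, 7), (7, 8), (7, 9), (7, 22), (7, 23), (7, 24), (7, 25)]

Answer: 16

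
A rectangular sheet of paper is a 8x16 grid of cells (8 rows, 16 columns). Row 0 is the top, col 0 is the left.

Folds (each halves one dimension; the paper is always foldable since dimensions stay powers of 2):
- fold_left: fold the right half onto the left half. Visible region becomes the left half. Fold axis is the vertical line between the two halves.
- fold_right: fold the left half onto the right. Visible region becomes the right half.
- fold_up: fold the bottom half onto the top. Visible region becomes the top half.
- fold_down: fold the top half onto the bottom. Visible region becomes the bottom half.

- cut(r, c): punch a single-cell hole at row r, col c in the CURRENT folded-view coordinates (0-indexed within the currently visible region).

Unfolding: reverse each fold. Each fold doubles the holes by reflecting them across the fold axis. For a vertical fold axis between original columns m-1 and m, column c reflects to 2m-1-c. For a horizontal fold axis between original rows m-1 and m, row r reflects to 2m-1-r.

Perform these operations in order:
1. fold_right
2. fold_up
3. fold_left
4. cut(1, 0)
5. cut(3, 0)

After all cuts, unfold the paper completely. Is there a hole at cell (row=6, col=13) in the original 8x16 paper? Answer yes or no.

Op 1 fold_right: fold axis v@8; visible region now rows[0,8) x cols[8,16) = 8x8
Op 2 fold_up: fold axis h@4; visible region now rows[0,4) x cols[8,16) = 4x8
Op 3 fold_left: fold axis v@12; visible region now rows[0,4) x cols[8,12) = 4x4
Op 4 cut(1, 0): punch at orig (1,8); cuts so far [(1, 8)]; region rows[0,4) x cols[8,12) = 4x4
Op 5 cut(3, 0): punch at orig (3,8); cuts so far [(1, 8), (3, 8)]; region rows[0,4) x cols[8,12) = 4x4
Unfold 1 (reflect across v@12): 4 holes -> [(1, 8), (1, 15), (3, 8), (3, 15)]
Unfold 2 (reflect across h@4): 8 holes -> [(1, 8), (1, 15), (3, 8), (3, 15), (4, 8), (4, 15), (6, 8), (6, 15)]
Unfold 3 (reflect across v@8): 16 holes -> [(1, 0), (1, 7), (1, 8), (1, 15), (3, 0), (3, 7), (3, 8), (3, 15), (4, 0), (4, 7), (4, 8), (4, 15), (6, 0), (6, 7), (6, 8), (6, 15)]
Holes: [(1, 0), (1, 7), (1, 8), (1, 15), (3, 0), (3, 7), (3, 8), (3, 15), (4, 0), (4, 7), (4, 8), (4, 15), (6, 0), (6, 7), (6, 8), (6, 15)]

Answer: no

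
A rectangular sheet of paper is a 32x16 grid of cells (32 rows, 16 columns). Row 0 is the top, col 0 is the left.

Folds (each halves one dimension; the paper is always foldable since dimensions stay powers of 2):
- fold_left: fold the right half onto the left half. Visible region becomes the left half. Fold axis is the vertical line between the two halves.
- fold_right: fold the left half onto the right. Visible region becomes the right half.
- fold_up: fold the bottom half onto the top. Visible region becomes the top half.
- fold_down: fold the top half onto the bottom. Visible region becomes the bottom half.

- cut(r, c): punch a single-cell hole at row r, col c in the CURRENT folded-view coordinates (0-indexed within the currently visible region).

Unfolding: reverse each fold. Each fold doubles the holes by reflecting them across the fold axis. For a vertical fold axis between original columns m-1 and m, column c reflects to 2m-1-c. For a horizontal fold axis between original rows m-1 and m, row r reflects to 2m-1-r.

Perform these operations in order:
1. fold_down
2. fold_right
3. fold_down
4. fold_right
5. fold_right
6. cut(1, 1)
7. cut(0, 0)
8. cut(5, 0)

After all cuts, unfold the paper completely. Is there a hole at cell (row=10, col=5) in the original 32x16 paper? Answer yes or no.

Op 1 fold_down: fold axis h@16; visible region now rows[16,32) x cols[0,16) = 16x16
Op 2 fold_right: fold axis v@8; visible region now rows[16,32) x cols[8,16) = 16x8
Op 3 fold_down: fold axis h@24; visible region now rows[24,32) x cols[8,16) = 8x8
Op 4 fold_right: fold axis v@12; visible region now rows[24,32) x cols[12,16) = 8x4
Op 5 fold_right: fold axis v@14; visible region now rows[24,32) x cols[14,16) = 8x2
Op 6 cut(1, 1): punch at orig (25,15); cuts so far [(25, 15)]; region rows[24,32) x cols[14,16) = 8x2
Op 7 cut(0, 0): punch at orig (24,14); cuts so far [(24, 14), (25, 15)]; region rows[24,32) x cols[14,16) = 8x2
Op 8 cut(5, 0): punch at orig (29,14); cuts so far [(24, 14), (25, 15), (29, 14)]; region rows[24,32) x cols[14,16) = 8x2
Unfold 1 (reflect across v@14): 6 holes -> [(24, 13), (24, 14), (25, 12), (25, 15), (29, 13), (29, 14)]
Unfold 2 (reflect across v@12): 12 holes -> [(24, 9), (24, 10), (24, 13), (24, 14), (25, 8), (25, 11), (25, 12), (25, 15), (29, 9), (29, 10), (29, 13), (29, 14)]
Unfold 3 (reflect across h@24): 24 holes -> [(18, 9), (18, 10), (18, 13), (18, 14), (22, 8), (22, 11), (22, 12), (22, 15), (23, 9), (23, 10), (23, 13), (23, 14), (24, 9), (24, 10), (24, 13), (24, 14), (25, 8), (25, 11), (25, 12), (25, 15), (29, 9), (29, 10), (29, 13), (29, 14)]
Unfold 4 (reflect across v@8): 48 holes -> [(18, 1), (18, 2), (18, 5), (18, 6), (18, 9), (18, 10), (18, 13), (18, 14), (22, 0), (22, 3), (22, 4), (22, 7), (22, 8), (22, 11), (22, 12), (22, 15), (23, 1), (23, 2), (23, 5), (23, 6), (23, 9), (23, 10), (23, 13), (23, 14), (24, 1), (24, 2), (24, 5), (24, 6), (24, 9), (24, 10), (24, 13), (24, 14), (25, 0), (25, 3), (25, 4), (25, 7), (25, 8), (25, 11), (25, 12), (25, 15), (29, 1), (29, 2), (29, 5), (29, 6), (29, 9), (29, 10), (29, 13), (29, 14)]
Unfold 5 (reflect across h@16): 96 holes -> [(2, 1), (2, 2), (2, 5), (2, 6), (2, 9), (2, 10), (2, 13), (2, 14), (6, 0), (6, 3), (6, 4), (6, 7), (6, 8), (6, 11), (6, 12), (6, 15), (7, 1), (7, 2), (7, 5), (7, 6), (7, 9), (7, 10), (7, 13), (7, 14), (8, 1), (8, 2), (8, 5), (8, 6), (8, 9), (8, 10), (8, 13), (8, 14), (9, 0), (9, 3), (9, 4), (9, 7), (9, 8), (9, 11), (9, 12), (9, 15), (13, 1), (13, 2), (13, 5), (13, 6), (13, 9), (13, 10), (13, 13), (13, 14), (18, 1), (18, 2), (18, 5), (18, 6), (18, 9), (18, 10), (18, 13), (18, 14), (22, 0), (22, 3), (22, 4), (22, 7), (22, 8), (22, 11), (22, 12), (22, 15), (23, 1), (23, 2), (23, 5), (23, 6), (23, 9), (23, 10), (23, 13), (23, 14), (24, 1), (24, 2), (24, 5), (24, 6), (24, 9), (24, 10), (24, 13), (24, 14), (25, 0), (25, 3), (25, 4), (25, 7), (25, 8), (25, 11), (25, 12), (25, 15), (29, 1), (29, 2), (29, 5), (29, 6), (29, 9), (29, 10), (29, 13), (29, 14)]
Holes: [(2, 1), (2, 2), (2, 5), (2, 6), (2, 9), (2, 10), (2, 13), (2, 14), (6, 0), (6, 3), (6, 4), (6, 7), (6, 8), (6, 11), (6, 12), (6, 15), (7, 1), (7, 2), (7, 5), (7, 6), (7, 9), (7, 10), (7, 13), (7, 14), (8, 1), (8, 2), (8, 5), (8, 6), (8, 9), (8, 10), (8, 13), (8, 14), (9, 0), (9, 3), (9, 4), (9, 7), (9, 8), (9, 11), (9, 12), (9, 15), (13, 1), (13, 2), (13, 5), (13, 6), (13, 9), (13, 10), (13, 13), (13, 14), (18, 1), (18, 2), (18, 5), (18, 6), (18, 9), (18, 10), (18, 13), (18, 14), (22, 0), (22, 3), (22, 4), (22, 7), (22, 8), (22, 11), (22, 12), (22, 15), (23, 1), (23, 2), (23, 5), (23, 6), (23, 9), (23, 10), (23, 13), (23, 14), (24, 1), (24, 2), (24, 5), (24, 6), (24, 9), (24, 10), (24, 13), (24, 14), (25, 0), (25, 3), (25, 4), (25, 7), (25, 8), (25, 11), (25, 12), (25, 15), (29, 1), (29, 2), (29, 5), (29, 6), (29, 9), (29, 10), (29, 13), (29, 14)]

Answer: no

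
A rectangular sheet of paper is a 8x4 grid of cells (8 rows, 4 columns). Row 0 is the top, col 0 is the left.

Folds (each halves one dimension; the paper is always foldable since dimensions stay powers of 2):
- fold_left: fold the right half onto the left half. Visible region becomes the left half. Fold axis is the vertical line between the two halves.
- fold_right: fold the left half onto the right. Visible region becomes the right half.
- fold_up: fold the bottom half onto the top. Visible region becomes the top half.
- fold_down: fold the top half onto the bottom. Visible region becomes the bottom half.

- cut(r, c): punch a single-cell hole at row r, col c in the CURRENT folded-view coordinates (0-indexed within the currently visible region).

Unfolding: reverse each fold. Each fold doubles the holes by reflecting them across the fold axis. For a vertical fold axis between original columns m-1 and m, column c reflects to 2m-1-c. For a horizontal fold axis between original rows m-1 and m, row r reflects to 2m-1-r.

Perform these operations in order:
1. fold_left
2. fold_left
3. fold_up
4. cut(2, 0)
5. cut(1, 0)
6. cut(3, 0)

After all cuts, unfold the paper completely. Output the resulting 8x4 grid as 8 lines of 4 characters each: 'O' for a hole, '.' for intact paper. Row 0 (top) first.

Op 1 fold_left: fold axis v@2; visible region now rows[0,8) x cols[0,2) = 8x2
Op 2 fold_left: fold axis v@1; visible region now rows[0,8) x cols[0,1) = 8x1
Op 3 fold_up: fold axis h@4; visible region now rows[0,4) x cols[0,1) = 4x1
Op 4 cut(2, 0): punch at orig (2,0); cuts so far [(2, 0)]; region rows[0,4) x cols[0,1) = 4x1
Op 5 cut(1, 0): punch at orig (1,0); cuts so far [(1, 0), (2, 0)]; region rows[0,4) x cols[0,1) = 4x1
Op 6 cut(3, 0): punch at orig (3,0); cuts so far [(1, 0), (2, 0), (3, 0)]; region rows[0,4) x cols[0,1) = 4x1
Unfold 1 (reflect across h@4): 6 holes -> [(1, 0), (2, 0), (3, 0), (4, 0), (5, 0), (6, 0)]
Unfold 2 (reflect across v@1): 12 holes -> [(1, 0), (1, 1), (2, 0), (2, 1), (3, 0), (3, 1), (4, 0), (4, 1), (5, 0), (5, 1), (6, 0), (6, 1)]
Unfold 3 (reflect across v@2): 24 holes -> [(1, 0), (1, 1), (1, 2), (1, 3), (2, 0), (2, 1), (2, 2), (2, 3), (3, 0), (3, 1), (3, 2), (3, 3), (4, 0), (4, 1), (4, 2), (4, 3), (5, 0), (5, 1), (5, 2), (5, 3), (6, 0), (6, 1), (6, 2), (6, 3)]

Answer: ....
OOOO
OOOO
OOOO
OOOO
OOOO
OOOO
....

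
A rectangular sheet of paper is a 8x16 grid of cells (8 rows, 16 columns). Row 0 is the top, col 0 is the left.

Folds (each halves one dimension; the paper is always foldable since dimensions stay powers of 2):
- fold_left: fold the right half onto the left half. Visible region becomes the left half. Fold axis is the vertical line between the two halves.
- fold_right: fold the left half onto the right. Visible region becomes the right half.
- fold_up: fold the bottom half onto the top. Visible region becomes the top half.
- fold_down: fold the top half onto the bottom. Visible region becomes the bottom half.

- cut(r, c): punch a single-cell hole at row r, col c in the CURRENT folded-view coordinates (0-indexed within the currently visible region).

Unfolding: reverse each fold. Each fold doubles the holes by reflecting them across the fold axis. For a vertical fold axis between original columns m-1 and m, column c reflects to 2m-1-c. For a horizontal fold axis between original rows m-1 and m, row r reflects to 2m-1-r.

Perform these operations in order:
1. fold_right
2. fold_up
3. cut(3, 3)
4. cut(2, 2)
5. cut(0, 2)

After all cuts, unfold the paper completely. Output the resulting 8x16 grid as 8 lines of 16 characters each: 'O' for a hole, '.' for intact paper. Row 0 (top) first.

Answer: .....O....O.....
................
.....O....O.....
....O......O....
....O......O....
.....O....O.....
................
.....O....O.....

Derivation:
Op 1 fold_right: fold axis v@8; visible region now rows[0,8) x cols[8,16) = 8x8
Op 2 fold_up: fold axis h@4; visible region now rows[0,4) x cols[8,16) = 4x8
Op 3 cut(3, 3): punch at orig (3,11); cuts so far [(3, 11)]; region rows[0,4) x cols[8,16) = 4x8
Op 4 cut(2, 2): punch at orig (2,10); cuts so far [(2, 10), (3, 11)]; region rows[0,4) x cols[8,16) = 4x8
Op 5 cut(0, 2): punch at orig (0,10); cuts so far [(0, 10), (2, 10), (3, 11)]; region rows[0,4) x cols[8,16) = 4x8
Unfold 1 (reflect across h@4): 6 holes -> [(0, 10), (2, 10), (3, 11), (4, 11), (5, 10), (7, 10)]
Unfold 2 (reflect across v@8): 12 holes -> [(0, 5), (0, 10), (2, 5), (2, 10), (3, 4), (3, 11), (4, 4), (4, 11), (5, 5), (5, 10), (7, 5), (7, 10)]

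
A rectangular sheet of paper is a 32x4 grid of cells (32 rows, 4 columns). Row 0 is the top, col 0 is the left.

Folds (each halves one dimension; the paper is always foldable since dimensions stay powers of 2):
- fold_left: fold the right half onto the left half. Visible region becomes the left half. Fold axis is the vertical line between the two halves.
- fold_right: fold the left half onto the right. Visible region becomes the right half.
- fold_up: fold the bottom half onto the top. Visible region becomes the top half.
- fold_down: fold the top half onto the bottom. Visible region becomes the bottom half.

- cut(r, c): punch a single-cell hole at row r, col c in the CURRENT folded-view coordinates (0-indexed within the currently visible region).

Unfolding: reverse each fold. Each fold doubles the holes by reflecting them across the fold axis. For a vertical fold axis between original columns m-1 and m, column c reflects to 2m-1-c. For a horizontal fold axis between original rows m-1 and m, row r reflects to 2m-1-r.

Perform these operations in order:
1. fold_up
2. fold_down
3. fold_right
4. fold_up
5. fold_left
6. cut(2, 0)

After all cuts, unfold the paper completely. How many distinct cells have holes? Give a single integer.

Answer: 32

Derivation:
Op 1 fold_up: fold axis h@16; visible region now rows[0,16) x cols[0,4) = 16x4
Op 2 fold_down: fold axis h@8; visible region now rows[8,16) x cols[0,4) = 8x4
Op 3 fold_right: fold axis v@2; visible region now rows[8,16) x cols[2,4) = 8x2
Op 4 fold_up: fold axis h@12; visible region now rows[8,12) x cols[2,4) = 4x2
Op 5 fold_left: fold axis v@3; visible region now rows[8,12) x cols[2,3) = 4x1
Op 6 cut(2, 0): punch at orig (10,2); cuts so far [(10, 2)]; region rows[8,12) x cols[2,3) = 4x1
Unfold 1 (reflect across v@3): 2 holes -> [(10, 2), (10, 3)]
Unfold 2 (reflect across h@12): 4 holes -> [(10, 2), (10, 3), (13, 2), (13, 3)]
Unfold 3 (reflect across v@2): 8 holes -> [(10, 0), (10, 1), (10, 2), (10, 3), (13, 0), (13, 1), (13, 2), (13, 3)]
Unfold 4 (reflect across h@8): 16 holes -> [(2, 0), (2, 1), (2, 2), (2, 3), (5, 0), (5, 1), (5, 2), (5, 3), (10, 0), (10, 1), (10, 2), (10, 3), (13, 0), (13, 1), (13, 2), (13, 3)]
Unfold 5 (reflect across h@16): 32 holes -> [(2, 0), (2, 1), (2, 2), (2, 3), (5, 0), (5, 1), (5, 2), (5, 3), (10, 0), (10, 1), (10, 2), (10, 3), (13, 0), (13, 1), (13, 2), (13, 3), (18, 0), (18, 1), (18, 2), (18, 3), (21, 0), (21, 1), (21, 2), (21, 3), (26, 0), (26, 1), (26, 2), (26, 3), (29, 0), (29, 1), (29, 2), (29, 3)]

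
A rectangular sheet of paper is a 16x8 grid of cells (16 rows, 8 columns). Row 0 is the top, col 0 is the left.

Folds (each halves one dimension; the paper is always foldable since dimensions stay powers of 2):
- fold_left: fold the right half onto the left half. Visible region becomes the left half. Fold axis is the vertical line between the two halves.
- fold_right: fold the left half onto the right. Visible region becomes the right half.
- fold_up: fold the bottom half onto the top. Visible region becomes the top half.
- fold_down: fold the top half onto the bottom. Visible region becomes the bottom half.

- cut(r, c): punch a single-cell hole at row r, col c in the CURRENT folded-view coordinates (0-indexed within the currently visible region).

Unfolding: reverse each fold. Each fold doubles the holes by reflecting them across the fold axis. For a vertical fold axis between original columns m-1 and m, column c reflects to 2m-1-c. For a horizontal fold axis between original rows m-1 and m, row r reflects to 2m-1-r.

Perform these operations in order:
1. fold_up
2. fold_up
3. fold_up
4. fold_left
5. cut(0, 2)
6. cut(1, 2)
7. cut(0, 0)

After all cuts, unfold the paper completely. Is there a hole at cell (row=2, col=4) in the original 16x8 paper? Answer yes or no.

Op 1 fold_up: fold axis h@8; visible region now rows[0,8) x cols[0,8) = 8x8
Op 2 fold_up: fold axis h@4; visible region now rows[0,4) x cols[0,8) = 4x8
Op 3 fold_up: fold axis h@2; visible region now rows[0,2) x cols[0,8) = 2x8
Op 4 fold_left: fold axis v@4; visible region now rows[0,2) x cols[0,4) = 2x4
Op 5 cut(0, 2): punch at orig (0,2); cuts so far [(0, 2)]; region rows[0,2) x cols[0,4) = 2x4
Op 6 cut(1, 2): punch at orig (1,2); cuts so far [(0, 2), (1, 2)]; region rows[0,2) x cols[0,4) = 2x4
Op 7 cut(0, 0): punch at orig (0,0); cuts so far [(0, 0), (0, 2), (1, 2)]; region rows[0,2) x cols[0,4) = 2x4
Unfold 1 (reflect across v@4): 6 holes -> [(0, 0), (0, 2), (0, 5), (0, 7), (1, 2), (1, 5)]
Unfold 2 (reflect across h@2): 12 holes -> [(0, 0), (0, 2), (0, 5), (0, 7), (1, 2), (1, 5), (2, 2), (2, 5), (3, 0), (3, 2), (3, 5), (3, 7)]
Unfold 3 (reflect across h@4): 24 holes -> [(0, 0), (0, 2), (0, 5), (0, 7), (1, 2), (1, 5), (2, 2), (2, 5), (3, 0), (3, 2), (3, 5), (3, 7), (4, 0), (4, 2), (4, 5), (4, 7), (5, 2), (5, 5), (6, 2), (6, 5), (7, 0), (7, 2), (7, 5), (7, 7)]
Unfold 4 (reflect across h@8): 48 holes -> [(0, 0), (0, 2), (0, 5), (0, 7), (1, 2), (1, 5), (2, 2), (2, 5), (3, 0), (3, 2), (3, 5), (3, 7), (4, 0), (4, 2), (4, 5), (4, 7), (5, 2), (5, 5), (6, 2), (6, 5), (7, 0), (7, 2), (7, 5), (7, 7), (8, 0), (8, 2), (8, 5), (8, 7), (9, 2), (9, 5), (10, 2), (10, 5), (11, 0), (11, 2), (11, 5), (11, 7), (12, 0), (12, 2), (12, 5), (12, 7), (13, 2), (13, 5), (14, 2), (14, 5), (15, 0), (15, 2), (15, 5), (15, 7)]
Holes: [(0, 0), (0, 2), (0, 5), (0, 7), (1, 2), (1, 5), (2, 2), (2, 5), (3, 0), (3, 2), (3, 5), (3, 7), (4, 0), (4, 2), (4, 5), (4, 7), (5, 2), (5, 5), (6, 2), (6, 5), (7, 0), (7, 2), (7, 5), (7, 7), (8, 0), (8, 2), (8, 5), (8, 7), (9, 2), (9, 5), (10, 2), (10, 5), (11, 0), (11, 2), (11, 5), (11, 7), (12, 0), (12, 2), (12, 5), (12, 7), (13, 2), (13, 5), (14, 2), (14, 5), (15, 0), (15, 2), (15, 5), (15, 7)]

Answer: no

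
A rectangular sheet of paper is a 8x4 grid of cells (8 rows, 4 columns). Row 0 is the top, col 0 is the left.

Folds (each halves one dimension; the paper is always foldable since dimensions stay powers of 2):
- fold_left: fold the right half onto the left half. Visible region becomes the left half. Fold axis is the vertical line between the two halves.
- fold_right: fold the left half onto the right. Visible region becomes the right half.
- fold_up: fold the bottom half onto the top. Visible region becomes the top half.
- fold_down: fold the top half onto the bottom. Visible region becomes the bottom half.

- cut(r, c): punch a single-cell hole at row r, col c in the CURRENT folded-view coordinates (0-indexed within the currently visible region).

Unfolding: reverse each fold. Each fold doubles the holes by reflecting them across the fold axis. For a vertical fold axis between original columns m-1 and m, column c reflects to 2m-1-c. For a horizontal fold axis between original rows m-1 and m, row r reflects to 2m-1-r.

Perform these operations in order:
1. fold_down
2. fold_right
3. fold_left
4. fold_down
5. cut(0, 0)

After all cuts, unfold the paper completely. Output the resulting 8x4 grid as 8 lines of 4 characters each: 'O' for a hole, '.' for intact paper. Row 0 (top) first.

Answer: ....
OOOO
OOOO
....
....
OOOO
OOOO
....

Derivation:
Op 1 fold_down: fold axis h@4; visible region now rows[4,8) x cols[0,4) = 4x4
Op 2 fold_right: fold axis v@2; visible region now rows[4,8) x cols[2,4) = 4x2
Op 3 fold_left: fold axis v@3; visible region now rows[4,8) x cols[2,3) = 4x1
Op 4 fold_down: fold axis h@6; visible region now rows[6,8) x cols[2,3) = 2x1
Op 5 cut(0, 0): punch at orig (6,2); cuts so far [(6, 2)]; region rows[6,8) x cols[2,3) = 2x1
Unfold 1 (reflect across h@6): 2 holes -> [(5, 2), (6, 2)]
Unfold 2 (reflect across v@3): 4 holes -> [(5, 2), (5, 3), (6, 2), (6, 3)]
Unfold 3 (reflect across v@2): 8 holes -> [(5, 0), (5, 1), (5, 2), (5, 3), (6, 0), (6, 1), (6, 2), (6, 3)]
Unfold 4 (reflect across h@4): 16 holes -> [(1, 0), (1, 1), (1, 2), (1, 3), (2, 0), (2, 1), (2, 2), (2, 3), (5, 0), (5, 1), (5, 2), (5, 3), (6, 0), (6, 1), (6, 2), (6, 3)]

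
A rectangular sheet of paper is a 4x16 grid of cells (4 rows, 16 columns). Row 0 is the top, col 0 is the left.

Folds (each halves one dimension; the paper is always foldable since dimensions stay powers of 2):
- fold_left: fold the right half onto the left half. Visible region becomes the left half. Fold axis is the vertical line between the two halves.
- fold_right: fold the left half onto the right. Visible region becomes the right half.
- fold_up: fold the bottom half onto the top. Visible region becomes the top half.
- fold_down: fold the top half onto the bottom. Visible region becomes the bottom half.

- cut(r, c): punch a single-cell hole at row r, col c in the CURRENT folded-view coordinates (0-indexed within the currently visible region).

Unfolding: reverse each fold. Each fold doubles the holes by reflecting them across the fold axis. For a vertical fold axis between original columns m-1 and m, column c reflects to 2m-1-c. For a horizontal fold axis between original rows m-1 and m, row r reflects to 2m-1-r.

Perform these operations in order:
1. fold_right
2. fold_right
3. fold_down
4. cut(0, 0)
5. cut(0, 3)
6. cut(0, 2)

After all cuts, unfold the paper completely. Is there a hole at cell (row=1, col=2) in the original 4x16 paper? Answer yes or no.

Answer: no

Derivation:
Op 1 fold_right: fold axis v@8; visible region now rows[0,4) x cols[8,16) = 4x8
Op 2 fold_right: fold axis v@12; visible region now rows[0,4) x cols[12,16) = 4x4
Op 3 fold_down: fold axis h@2; visible region now rows[2,4) x cols[12,16) = 2x4
Op 4 cut(0, 0): punch at orig (2,12); cuts so far [(2, 12)]; region rows[2,4) x cols[12,16) = 2x4
Op 5 cut(0, 3): punch at orig (2,15); cuts so far [(2, 12), (2, 15)]; region rows[2,4) x cols[12,16) = 2x4
Op 6 cut(0, 2): punch at orig (2,14); cuts so far [(2, 12), (2, 14), (2, 15)]; region rows[2,4) x cols[12,16) = 2x4
Unfold 1 (reflect across h@2): 6 holes -> [(1, 12), (1, 14), (1, 15), (2, 12), (2, 14), (2, 15)]
Unfold 2 (reflect across v@12): 12 holes -> [(1, 8), (1, 9), (1, 11), (1, 12), (1, 14), (1, 15), (2, 8), (2, 9), (2, 11), (2, 12), (2, 14), (2, 15)]
Unfold 3 (reflect across v@8): 24 holes -> [(1, 0), (1, 1), (1, 3), (1, 4), (1, 6), (1, 7), (1, 8), (1, 9), (1, 11), (1, 12), (1, 14), (1, 15), (2, 0), (2, 1), (2, 3), (2, 4), (2, 6), (2, 7), (2, 8), (2, 9), (2, 11), (2, 12), (2, 14), (2, 15)]
Holes: [(1, 0), (1, 1), (1, 3), (1, 4), (1, 6), (1, 7), (1, 8), (1, 9), (1, 11), (1, 12), (1, 14), (1, 15), (2, 0), (2, 1), (2, 3), (2, 4), (2, 6), (2, 7), (2, 8), (2, 9), (2, 11), (2, 12), (2, 14), (2, 15)]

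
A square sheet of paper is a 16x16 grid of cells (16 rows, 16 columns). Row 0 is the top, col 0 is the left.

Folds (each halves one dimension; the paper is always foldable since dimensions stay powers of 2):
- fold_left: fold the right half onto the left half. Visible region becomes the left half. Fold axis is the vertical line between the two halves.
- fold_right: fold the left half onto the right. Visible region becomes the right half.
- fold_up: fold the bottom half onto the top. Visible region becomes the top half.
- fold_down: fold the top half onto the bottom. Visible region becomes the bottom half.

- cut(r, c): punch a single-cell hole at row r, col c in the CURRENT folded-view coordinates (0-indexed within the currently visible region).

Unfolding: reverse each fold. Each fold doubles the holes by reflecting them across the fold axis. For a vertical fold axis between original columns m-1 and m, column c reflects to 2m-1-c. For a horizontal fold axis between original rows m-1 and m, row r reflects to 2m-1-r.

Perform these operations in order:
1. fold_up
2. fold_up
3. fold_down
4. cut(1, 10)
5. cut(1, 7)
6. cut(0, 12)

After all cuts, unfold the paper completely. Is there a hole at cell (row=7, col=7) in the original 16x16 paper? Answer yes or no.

Answer: yes

Derivation:
Op 1 fold_up: fold axis h@8; visible region now rows[0,8) x cols[0,16) = 8x16
Op 2 fold_up: fold axis h@4; visible region now rows[0,4) x cols[0,16) = 4x16
Op 3 fold_down: fold axis h@2; visible region now rows[2,4) x cols[0,16) = 2x16
Op 4 cut(1, 10): punch at orig (3,10); cuts so far [(3, 10)]; region rows[2,4) x cols[0,16) = 2x16
Op 5 cut(1, 7): punch at orig (3,7); cuts so far [(3, 7), (3, 10)]; region rows[2,4) x cols[0,16) = 2x16
Op 6 cut(0, 12): punch at orig (2,12); cuts so far [(2, 12), (3, 7), (3, 10)]; region rows[2,4) x cols[0,16) = 2x16
Unfold 1 (reflect across h@2): 6 holes -> [(0, 7), (0, 10), (1, 12), (2, 12), (3, 7), (3, 10)]
Unfold 2 (reflect across h@4): 12 holes -> [(0, 7), (0, 10), (1, 12), (2, 12), (3, 7), (3, 10), (4, 7), (4, 10), (5, 12), (6, 12), (7, 7), (7, 10)]
Unfold 3 (reflect across h@8): 24 holes -> [(0, 7), (0, 10), (1, 12), (2, 12), (3, 7), (3, 10), (4, 7), (4, 10), (5, 12), (6, 12), (7, 7), (7, 10), (8, 7), (8, 10), (9, 12), (10, 12), (11, 7), (11, 10), (12, 7), (12, 10), (13, 12), (14, 12), (15, 7), (15, 10)]
Holes: [(0, 7), (0, 10), (1, 12), (2, 12), (3, 7), (3, 10), (4, 7), (4, 10), (5, 12), (6, 12), (7, 7), (7, 10), (8, 7), (8, 10), (9, 12), (10, 12), (11, 7), (11, 10), (12, 7), (12, 10), (13, 12), (14, 12), (15, 7), (15, 10)]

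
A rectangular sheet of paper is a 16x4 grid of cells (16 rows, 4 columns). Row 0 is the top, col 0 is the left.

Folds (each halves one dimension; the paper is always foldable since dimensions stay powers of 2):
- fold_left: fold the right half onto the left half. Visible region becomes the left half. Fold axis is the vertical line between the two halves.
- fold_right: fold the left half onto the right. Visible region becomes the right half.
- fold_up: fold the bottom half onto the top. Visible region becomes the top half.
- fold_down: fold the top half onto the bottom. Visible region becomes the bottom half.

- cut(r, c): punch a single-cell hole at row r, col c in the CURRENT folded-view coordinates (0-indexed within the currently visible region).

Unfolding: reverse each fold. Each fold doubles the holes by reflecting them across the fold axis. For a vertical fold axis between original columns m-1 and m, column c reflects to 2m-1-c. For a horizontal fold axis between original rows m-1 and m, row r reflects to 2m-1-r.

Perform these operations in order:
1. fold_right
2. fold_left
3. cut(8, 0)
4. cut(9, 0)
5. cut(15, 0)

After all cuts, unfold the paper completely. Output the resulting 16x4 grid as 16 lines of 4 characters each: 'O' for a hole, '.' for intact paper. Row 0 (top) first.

Op 1 fold_right: fold axis v@2; visible region now rows[0,16) x cols[2,4) = 16x2
Op 2 fold_left: fold axis v@3; visible region now rows[0,16) x cols[2,3) = 16x1
Op 3 cut(8, 0): punch at orig (8,2); cuts so far [(8, 2)]; region rows[0,16) x cols[2,3) = 16x1
Op 4 cut(9, 0): punch at orig (9,2); cuts so far [(8, 2), (9, 2)]; region rows[0,16) x cols[2,3) = 16x1
Op 5 cut(15, 0): punch at orig (15,2); cuts so far [(8, 2), (9, 2), (15, 2)]; region rows[0,16) x cols[2,3) = 16x1
Unfold 1 (reflect across v@3): 6 holes -> [(8, 2), (8, 3), (9, 2), (9, 3), (15, 2), (15, 3)]
Unfold 2 (reflect across v@2): 12 holes -> [(8, 0), (8, 1), (8, 2), (8, 3), (9, 0), (9, 1), (9, 2), (9, 3), (15, 0), (15, 1), (15, 2), (15, 3)]

Answer: ....
....
....
....
....
....
....
....
OOOO
OOOO
....
....
....
....
....
OOOO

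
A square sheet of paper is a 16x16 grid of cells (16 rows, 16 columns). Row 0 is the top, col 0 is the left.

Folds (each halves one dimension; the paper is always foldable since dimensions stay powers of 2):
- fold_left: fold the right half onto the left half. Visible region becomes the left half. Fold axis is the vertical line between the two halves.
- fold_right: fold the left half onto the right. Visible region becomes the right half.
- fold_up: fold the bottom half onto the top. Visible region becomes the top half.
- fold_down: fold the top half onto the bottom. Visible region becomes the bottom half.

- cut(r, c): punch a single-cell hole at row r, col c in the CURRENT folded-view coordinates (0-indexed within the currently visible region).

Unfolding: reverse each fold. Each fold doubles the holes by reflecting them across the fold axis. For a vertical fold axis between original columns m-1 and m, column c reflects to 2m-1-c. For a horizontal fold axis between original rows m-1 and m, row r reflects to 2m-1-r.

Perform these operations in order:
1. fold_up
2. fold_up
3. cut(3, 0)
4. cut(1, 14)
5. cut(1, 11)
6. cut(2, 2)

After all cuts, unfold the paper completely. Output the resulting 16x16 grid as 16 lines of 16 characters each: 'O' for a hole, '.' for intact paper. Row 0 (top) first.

Op 1 fold_up: fold axis h@8; visible region now rows[0,8) x cols[0,16) = 8x16
Op 2 fold_up: fold axis h@4; visible region now rows[0,4) x cols[0,16) = 4x16
Op 3 cut(3, 0): punch at orig (3,0); cuts so far [(3, 0)]; region rows[0,4) x cols[0,16) = 4x16
Op 4 cut(1, 14): punch at orig (1,14); cuts so far [(1, 14), (3, 0)]; region rows[0,4) x cols[0,16) = 4x16
Op 5 cut(1, 11): punch at orig (1,11); cuts so far [(1, 11), (1, 14), (3, 0)]; region rows[0,4) x cols[0,16) = 4x16
Op 6 cut(2, 2): punch at orig (2,2); cuts so far [(1, 11), (1, 14), (2, 2), (3, 0)]; region rows[0,4) x cols[0,16) = 4x16
Unfold 1 (reflect across h@4): 8 holes -> [(1, 11), (1, 14), (2, 2), (3, 0), (4, 0), (5, 2), (6, 11), (6, 14)]
Unfold 2 (reflect across h@8): 16 holes -> [(1, 11), (1, 14), (2, 2), (3, 0), (4, 0), (5, 2), (6, 11), (6, 14), (9, 11), (9, 14), (10, 2), (11, 0), (12, 0), (13, 2), (14, 11), (14, 14)]

Answer: ................
...........O..O.
..O.............
O...............
O...............
..O.............
...........O..O.
................
................
...........O..O.
..O.............
O...............
O...............
..O.............
...........O..O.
................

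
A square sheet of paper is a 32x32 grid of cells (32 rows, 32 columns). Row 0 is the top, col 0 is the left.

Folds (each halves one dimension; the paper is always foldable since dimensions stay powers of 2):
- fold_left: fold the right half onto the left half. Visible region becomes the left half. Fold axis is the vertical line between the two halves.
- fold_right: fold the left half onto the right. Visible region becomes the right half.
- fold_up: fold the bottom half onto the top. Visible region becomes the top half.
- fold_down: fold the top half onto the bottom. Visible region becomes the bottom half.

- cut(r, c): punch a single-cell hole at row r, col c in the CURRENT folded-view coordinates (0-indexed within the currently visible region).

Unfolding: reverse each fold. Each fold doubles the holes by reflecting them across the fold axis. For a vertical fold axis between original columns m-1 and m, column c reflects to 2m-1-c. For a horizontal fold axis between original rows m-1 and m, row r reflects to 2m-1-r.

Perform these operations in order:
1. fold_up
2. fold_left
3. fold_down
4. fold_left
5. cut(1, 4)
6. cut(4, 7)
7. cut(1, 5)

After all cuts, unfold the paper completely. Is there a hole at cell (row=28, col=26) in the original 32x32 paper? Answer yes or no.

Answer: no

Derivation:
Op 1 fold_up: fold axis h@16; visible region now rows[0,16) x cols[0,32) = 16x32
Op 2 fold_left: fold axis v@16; visible region now rows[0,16) x cols[0,16) = 16x16
Op 3 fold_down: fold axis h@8; visible region now rows[8,16) x cols[0,16) = 8x16
Op 4 fold_left: fold axis v@8; visible region now rows[8,16) x cols[0,8) = 8x8
Op 5 cut(1, 4): punch at orig (9,4); cuts so far [(9, 4)]; region rows[8,16) x cols[0,8) = 8x8
Op 6 cut(4, 7): punch at orig (12,7); cuts so far [(9, 4), (12, 7)]; region rows[8,16) x cols[0,8) = 8x8
Op 7 cut(1, 5): punch at orig (9,5); cuts so far [(9, 4), (9, 5), (12, 7)]; region rows[8,16) x cols[0,8) = 8x8
Unfold 1 (reflect across v@8): 6 holes -> [(9, 4), (9, 5), (9, 10), (9, 11), (12, 7), (12, 8)]
Unfold 2 (reflect across h@8): 12 holes -> [(3, 7), (3, 8), (6, 4), (6, 5), (6, 10), (6, 11), (9, 4), (9, 5), (9, 10), (9, 11), (12, 7), (12, 8)]
Unfold 3 (reflect across v@16): 24 holes -> [(3, 7), (3, 8), (3, 23), (3, 24), (6, 4), (6, 5), (6, 10), (6, 11), (6, 20), (6, 21), (6, 26), (6, 27), (9, 4), (9, 5), (9, 10), (9, 11), (9, 20), (9, 21), (9, 26), (9, 27), (12, 7), (12, 8), (12, 23), (12, 24)]
Unfold 4 (reflect across h@16): 48 holes -> [(3, 7), (3, 8), (3, 23), (3, 24), (6, 4), (6, 5), (6, 10), (6, 11), (6, 20), (6, 21), (6, 26), (6, 27), (9, 4), (9, 5), (9, 10), (9, 11), (9, 20), (9, 21), (9, 26), (9, 27), (12, 7), (12, 8), (12, 23), (12, 24), (19, 7), (19, 8), (19, 23), (19, 24), (22, 4), (22, 5), (22, 10), (22, 11), (22, 20), (22, 21), (22, 26), (22, 27), (25, 4), (25, 5), (25, 10), (25, 11), (25, 20), (25, 21), (25, 26), (25, 27), (28, 7), (28, 8), (28, 23), (28, 24)]
Holes: [(3, 7), (3, 8), (3, 23), (3, 24), (6, 4), (6, 5), (6, 10), (6, 11), (6, 20), (6, 21), (6, 26), (6, 27), (9, 4), (9, 5), (9, 10), (9, 11), (9, 20), (9, 21), (9, 26), (9, 27), (12, 7), (12, 8), (12, 23), (12, 24), (19, 7), (19, 8), (19, 23), (19, 24), (22, 4), (22, 5), (22, 10), (22, 11), (22, 20), (22, 21), (22, 26), (22, 27), (25, 4), (25, 5), (25, 10), (25, 11), (25, 20), (25, 21), (25, 26), (25, 27), (28, 7), (28, 8), (28, 23), (28, 24)]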